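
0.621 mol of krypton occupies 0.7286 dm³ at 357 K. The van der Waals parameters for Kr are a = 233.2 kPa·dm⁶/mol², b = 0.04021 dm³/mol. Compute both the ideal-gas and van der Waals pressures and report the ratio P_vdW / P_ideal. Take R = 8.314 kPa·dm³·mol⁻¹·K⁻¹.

P_vdW / P_ideal ≈ 0.9685

Ideal: P_ideal = nRT/V = (0.621)(8.314)(357)/0.7286 = 2529.77 kPa
vdW: P = nRT/(V − nb) − a n²/V² = 1843.19/0.703630 − 89.9315/0.530858 = 2619.54 − 169.408 = 2450.13 kPa
Ratio = 2450.13/2529.77 = 0.9685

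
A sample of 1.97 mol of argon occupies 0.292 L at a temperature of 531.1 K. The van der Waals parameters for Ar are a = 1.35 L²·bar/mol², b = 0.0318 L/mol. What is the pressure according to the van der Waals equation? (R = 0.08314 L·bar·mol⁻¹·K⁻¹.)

P = nRT/(V − nb) − a n²/V²
nRT/(V − nb) = (1.97)(0.08314)(531.1)/(0.292 − 1.97×0.0318) = 86.987/0.22935 = 379.28 bar
a n²/V² = (1.35)(1.97)²/(0.292)² = 61.447 bar
P = 379.28 − 61.447 = 317.8 bar

P ≈ 317.8 bar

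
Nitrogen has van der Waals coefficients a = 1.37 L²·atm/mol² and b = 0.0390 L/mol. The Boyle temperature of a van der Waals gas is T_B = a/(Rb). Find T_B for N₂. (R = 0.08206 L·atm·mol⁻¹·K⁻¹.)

T_B ≈ 428.1 K

For a van der Waals gas the second virial coefficient B₂ = b − a/(RT) vanishes at T_B = a/(Rb).
T_B = 1.37/(0.08206×0.0390) = 1.37/0.0032003 = 428.1 K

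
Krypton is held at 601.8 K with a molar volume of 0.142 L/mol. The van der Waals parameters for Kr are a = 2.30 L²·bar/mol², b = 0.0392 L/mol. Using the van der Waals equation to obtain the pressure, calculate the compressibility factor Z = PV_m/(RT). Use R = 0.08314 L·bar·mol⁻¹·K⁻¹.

P = RT/(V_m − b) − a/V_m² = (0.08314)(601.8)/(0.142 − 0.0392) − 2.30/(0.142)²
  = 50.034/0.10280 − 114.06 = 486.71 − 114.06 = 372.65 bar
Z = PV_m/(RT) = (372.65)(0.142)/((0.08314)(601.8)) = 52.916/50.034 = 1.058

Z ≈ 1.058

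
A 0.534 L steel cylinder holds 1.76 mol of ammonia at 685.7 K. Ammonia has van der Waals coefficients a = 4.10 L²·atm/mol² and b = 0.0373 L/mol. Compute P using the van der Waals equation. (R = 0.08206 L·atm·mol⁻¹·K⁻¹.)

P ≈ 166.9 atm

P = nRT/(V − nb) − a n²/V²
nRT/(V − nb) = (1.76)(0.08206)(685.7)/(0.534 − 1.76×0.0373) = 99.033/0.46835 = 211.45 atm
a n²/V² = (4.10)(1.76)²/(0.534)² = 44.538 atm
P = 211.45 − 44.538 = 166.9 atm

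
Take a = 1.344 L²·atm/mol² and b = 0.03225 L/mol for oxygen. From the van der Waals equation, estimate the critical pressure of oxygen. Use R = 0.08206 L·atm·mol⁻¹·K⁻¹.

For a van der Waals gas, P_c = a/(27b²).
P_c = 1.344/(27×(0.03225)²) = 1.344/0.028082 = 47.86 atm

P_c ≈ 47.86 atm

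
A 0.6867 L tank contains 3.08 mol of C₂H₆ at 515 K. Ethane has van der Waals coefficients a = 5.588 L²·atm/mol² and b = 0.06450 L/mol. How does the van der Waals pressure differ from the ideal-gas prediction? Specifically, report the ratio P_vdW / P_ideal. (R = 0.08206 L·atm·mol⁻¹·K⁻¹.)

P_vdW / P_ideal ≈ 0.8140

Ideal: P_ideal = nRT/V = (3.08)(0.08206)(515)/0.6867 = 189.549 atm
vdW: P = nRT/(V − nb) − a n²/V² = 130.164/0.488040 − 53.0100/0.471557 = 266.708 − 112.415 = 154.293 atm
Ratio = 154.293/189.549 = 0.8140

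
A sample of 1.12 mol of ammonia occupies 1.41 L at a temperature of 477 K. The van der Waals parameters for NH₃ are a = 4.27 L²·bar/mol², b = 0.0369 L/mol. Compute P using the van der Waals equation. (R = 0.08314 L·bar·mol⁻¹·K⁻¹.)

P ≈ 29.76 bar

P = nRT/(V − nb) − a n²/V²
nRT/(V − nb) = (1.12)(0.08314)(477)/(1.41 − 1.12×0.0369) = 44.417/1.3687 = 32.452 bar
a n²/V² = (4.27)(1.12)²/(1.41)² = 2.6942 bar
P = 32.452 − 2.6942 = 29.76 bar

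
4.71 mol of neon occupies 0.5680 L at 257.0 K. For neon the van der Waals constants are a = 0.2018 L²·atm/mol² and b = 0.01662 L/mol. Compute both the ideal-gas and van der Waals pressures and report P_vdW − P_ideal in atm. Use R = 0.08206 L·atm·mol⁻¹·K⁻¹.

ΔP ≈ 14.08 atm

Ideal: P_ideal = nRT/V = (4.71)(0.08206)(257.0)/0.5680 = 174.879 atm
vdW: P = nRT/(V − nb) − a n²/V² = 99.3312/0.489720 − 4.47675/0.322624 = 202.833 − 13.8761 = 188.957 atm
ΔP = 188.957 − 174.879 = 14.08 atm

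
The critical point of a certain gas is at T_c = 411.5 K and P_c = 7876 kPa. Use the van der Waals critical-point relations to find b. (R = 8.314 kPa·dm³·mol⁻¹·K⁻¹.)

From T_c = 8a/(27Rb) and P_c = a/(27b²): b = R T_c/(8 P_c).
b = (8.314)(411.5)/(8×7876) = 3421.2/63008 = 0.05430 dm³/mol

b ≈ 0.05430 dm³/mol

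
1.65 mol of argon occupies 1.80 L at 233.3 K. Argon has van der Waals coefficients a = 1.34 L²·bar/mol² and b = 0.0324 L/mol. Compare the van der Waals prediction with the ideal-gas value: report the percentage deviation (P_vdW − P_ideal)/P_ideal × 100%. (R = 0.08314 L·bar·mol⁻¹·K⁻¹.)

-3.27 %

Ideal: P_ideal = nRT/V = (1.65)(0.08314)(233.3)/1.80 = 17.7802 bar
vdW: P = nRT/(V − nb) − a n²/V² = 32.0043/1.74654 − 3.64815/3.24000 = 18.3244 − 1.12597 = 17.1984 bar
% deviation = (17.1984 − 17.7802)/17.7802 × 100% = -3.27%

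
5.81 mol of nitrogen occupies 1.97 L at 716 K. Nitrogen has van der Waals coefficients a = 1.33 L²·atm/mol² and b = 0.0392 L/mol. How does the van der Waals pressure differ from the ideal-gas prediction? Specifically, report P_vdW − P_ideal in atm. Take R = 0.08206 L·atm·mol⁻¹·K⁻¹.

ΔP ≈ 11.08 atm

Ideal: P_ideal = nRT/V = (5.81)(0.08206)(716)/1.97 = 173.282 atm
vdW: P = nRT/(V − nb) − a n²/V² = 341.366/1.74225 − 44.8956/3.88090 = 195.934 − 11.5683 = 184.366 atm
ΔP = 184.366 − 173.282 = 11.08 atm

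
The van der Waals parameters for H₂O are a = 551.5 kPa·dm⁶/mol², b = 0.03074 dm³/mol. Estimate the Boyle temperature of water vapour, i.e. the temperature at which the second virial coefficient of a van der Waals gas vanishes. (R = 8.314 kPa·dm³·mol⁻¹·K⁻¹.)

T_B ≈ 2158 K

For a van der Waals gas the second virial coefficient B₂ = b − a/(RT) vanishes at T_B = a/(Rb).
T_B = 551.5/(8.314×0.03074) = 551.5/0.25557 = 2158 K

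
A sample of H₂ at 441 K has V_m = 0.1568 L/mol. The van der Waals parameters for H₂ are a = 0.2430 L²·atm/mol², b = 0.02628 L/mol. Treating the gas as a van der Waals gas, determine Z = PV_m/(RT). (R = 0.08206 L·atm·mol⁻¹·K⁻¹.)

P = RT/(V_m − b) − a/V_m² = (0.08206)(441)/(0.1568 − 0.02628) − 0.2430/(0.1568)²
  = 36.188/0.13052 − 9.8836 = 277.26 − 9.8836 = 267.38 atm
Z = PV_m/(RT) = (267.38)(0.1568)/((0.08206)(441)) = 41.925/36.188 = 1.159

Z ≈ 1.159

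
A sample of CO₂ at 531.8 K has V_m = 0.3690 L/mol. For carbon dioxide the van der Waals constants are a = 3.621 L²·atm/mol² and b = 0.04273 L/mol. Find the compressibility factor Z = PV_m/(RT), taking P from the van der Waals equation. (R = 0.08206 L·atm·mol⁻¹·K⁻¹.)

Z ≈ 0.9061

P = RT/(V_m − b) − a/V_m² = (0.08206)(531.8)/(0.3690 − 0.04273) − 3.621/(0.3690)²
  = 43.640/0.32627 − 26.594 = 133.75 − 26.594 = 107.16 atm
Z = PV_m/(RT) = (107.16)(0.3690)/((0.08206)(531.8)) = 39.542/43.640 = 0.9061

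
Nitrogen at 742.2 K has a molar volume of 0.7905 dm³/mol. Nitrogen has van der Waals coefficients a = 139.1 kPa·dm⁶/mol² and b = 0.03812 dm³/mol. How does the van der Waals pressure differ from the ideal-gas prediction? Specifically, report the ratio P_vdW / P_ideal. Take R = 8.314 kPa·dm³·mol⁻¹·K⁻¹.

P_vdW / P_ideal ≈ 1.022

Ideal: P_ideal = RT/V_m = (8.314)(742.2)/0.7905 = 7806.01 kPa
vdW: P = RT/(V_m − b) − a/V_m² = 6170.65/0.752380 − 139.1/0.624890 = 8201.51 − 222.599 = 7978.91 kPa
Ratio = 7978.91/7806.01 = 1.022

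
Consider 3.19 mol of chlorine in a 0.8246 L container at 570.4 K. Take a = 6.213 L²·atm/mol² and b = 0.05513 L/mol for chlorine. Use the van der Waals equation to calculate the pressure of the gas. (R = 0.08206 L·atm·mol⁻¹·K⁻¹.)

P = nRT/(V − nb) − a n²/V²
nRT/(V − nb) = (3.19)(0.08206)(570.4)/(0.8246 − 3.19×0.05513) = 149.31/0.64874 = 230.15 atm
a n²/V² = (6.213)(3.19)²/(0.8246)² = 92.981 atm
P = 230.15 − 92.981 = 137.2 atm

P ≈ 137.2 atm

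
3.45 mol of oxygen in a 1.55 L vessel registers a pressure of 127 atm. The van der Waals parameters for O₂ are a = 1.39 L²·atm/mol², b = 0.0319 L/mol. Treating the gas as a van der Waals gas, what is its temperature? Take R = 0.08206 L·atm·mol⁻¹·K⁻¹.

T ≈ 681.0 K

T = (P + a n²/V²)(V − nb)/(nR)
P + a n²/V² = 127 + (1.39)(3.45)²/(1.55)² = 133.89 atm
V − nb = 1.55 − (3.45)(0.0319) = 1.4399 L
T = (133.89)(1.4399)/((3.45)(0.08206)) = 681.0 K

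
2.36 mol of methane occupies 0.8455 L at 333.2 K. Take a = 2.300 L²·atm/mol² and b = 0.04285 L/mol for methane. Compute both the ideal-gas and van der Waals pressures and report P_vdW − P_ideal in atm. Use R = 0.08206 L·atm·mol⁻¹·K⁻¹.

ΔP ≈ -7.551 atm

Ideal: P_ideal = nRT/V = (2.36)(0.08206)(333.2)/0.8455 = 76.3194 atm
vdW: P = nRT/(V − nb) − a n²/V² = 64.5280/0.744374 − 12.8101/0.714870 = 86.6876 − 17.9195 = 68.7681 atm
ΔP = 68.7681 − 76.3194 = -7.551 atm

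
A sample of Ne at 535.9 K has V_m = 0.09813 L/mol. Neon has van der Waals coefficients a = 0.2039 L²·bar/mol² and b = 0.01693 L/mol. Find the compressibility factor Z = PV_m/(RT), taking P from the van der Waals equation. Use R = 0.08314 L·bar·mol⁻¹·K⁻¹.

Z ≈ 1.162

P = RT/(V_m − b) − a/V_m² = (0.08314)(535.9)/(0.09813 − 0.01693) − 0.2039/(0.09813)²
  = 44.555/0.081200 − 21.175 = 548.71 − 21.175 = 527.54 bar
Z = PV_m/(RT) = (527.54)(0.09813)/((0.08314)(535.9)) = 51.768/44.555 = 1.162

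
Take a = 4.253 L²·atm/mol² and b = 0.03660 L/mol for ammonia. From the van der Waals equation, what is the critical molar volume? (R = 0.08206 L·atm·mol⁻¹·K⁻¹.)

For a van der Waals gas, V_m,c = 3b.
V_m,c = 3×0.03660 = 0.1098 L/mol

V_m,c ≈ 0.1098 L/mol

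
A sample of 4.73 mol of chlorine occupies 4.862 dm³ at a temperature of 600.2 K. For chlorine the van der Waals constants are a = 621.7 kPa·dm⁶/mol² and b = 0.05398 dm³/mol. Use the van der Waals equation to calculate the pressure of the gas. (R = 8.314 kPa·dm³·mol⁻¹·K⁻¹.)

P ≈ 4535 kPa

P = nRT/(V − nb) − a n²/V²
nRT/(V − nb) = (4.73)(8.314)(600.2)/(4.862 − 4.73×0.05398) = 23603/4.6067 = 5123.6 kPa
a n²/V² = (621.7)(4.73)²/(4.862)² = 588.40 kPa
P = 5123.6 − 588.40 = 4535 kPa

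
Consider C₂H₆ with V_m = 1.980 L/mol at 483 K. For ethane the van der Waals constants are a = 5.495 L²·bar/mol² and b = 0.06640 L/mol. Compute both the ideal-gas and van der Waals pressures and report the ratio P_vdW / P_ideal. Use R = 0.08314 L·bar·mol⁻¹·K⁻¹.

P_vdW / P_ideal ≈ 0.9656

Ideal: P_ideal = RT/V_m = (0.08314)(483)/1.980 = 20.2811 bar
vdW: P = RT/(V_m − b) − a/V_m² = 40.1566/1.91360 − 5.495/3.92040 = 20.9848 − 1.40164 = 19.5832 bar
Ratio = 19.5832/20.2811 = 0.9656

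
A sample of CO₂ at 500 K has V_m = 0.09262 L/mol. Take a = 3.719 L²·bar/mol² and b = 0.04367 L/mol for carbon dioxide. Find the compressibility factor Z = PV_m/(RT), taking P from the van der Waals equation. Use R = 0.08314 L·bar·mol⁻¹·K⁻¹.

P = RT/(V_m − b) − a/V_m² = (0.08314)(500)/(0.09262 − 0.04367) − 3.719/(0.09262)²
  = 41.570/0.048950 − 433.53 = 849.23 − 433.53 = 415.70 bar
Z = PV_m/(RT) = (415.70)(0.09262)/((0.08314)(500)) = 38.502/41.570 = 0.9262

Z ≈ 0.9262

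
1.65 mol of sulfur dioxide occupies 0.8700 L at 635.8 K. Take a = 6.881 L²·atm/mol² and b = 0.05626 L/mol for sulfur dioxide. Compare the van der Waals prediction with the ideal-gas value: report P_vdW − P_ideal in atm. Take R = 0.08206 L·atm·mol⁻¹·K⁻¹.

ΔP ≈ -12.93 atm

Ideal: P_ideal = nRT/V = (1.65)(0.08206)(635.8)/0.8700 = 98.9502 atm
vdW: P = nRT/(V − nb) − a n²/V² = 86.0867/0.777171 − 18.7335/0.756900 = 110.769 − 24.7503 = 86.019 atm
ΔP = 86.019 − 98.9502 = -12.93 atm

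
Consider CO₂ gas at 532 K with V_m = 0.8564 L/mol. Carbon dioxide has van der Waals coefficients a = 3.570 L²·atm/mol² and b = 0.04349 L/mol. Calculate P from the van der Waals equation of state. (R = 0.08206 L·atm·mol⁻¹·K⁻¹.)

P ≈ 48.84 atm

P = RT/(V_m − b) − a/V_m²
RT/(V_m − b) = (0.08206)(532)/(0.8564 − 0.04349) = 43.656/0.81291 = 53.703 atm
a/V_m² = 3.570/(0.8564)² = 4.8676 atm
P = 53.703 − 4.8676 = 48.84 atm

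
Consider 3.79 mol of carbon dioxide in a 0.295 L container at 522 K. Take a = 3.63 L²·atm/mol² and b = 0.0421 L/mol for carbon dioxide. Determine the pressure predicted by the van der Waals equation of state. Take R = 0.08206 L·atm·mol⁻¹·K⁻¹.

P ≈ 599.5 atm

P = nRT/(V − nb) − a n²/V²
nRT/(V − nb) = (3.79)(0.08206)(522)/(0.295 − 3.79×0.0421) = 162.35/0.13544 = 1198.7 atm
a n²/V² = (3.63)(3.79)²/(0.295)² = 599.16 atm
P = 1198.7 − 599.16 = 599.5 atm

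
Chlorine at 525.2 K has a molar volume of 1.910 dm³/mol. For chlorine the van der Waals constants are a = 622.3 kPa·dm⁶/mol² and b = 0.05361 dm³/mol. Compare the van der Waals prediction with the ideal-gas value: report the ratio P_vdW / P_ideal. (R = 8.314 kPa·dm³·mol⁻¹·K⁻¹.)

Ideal: P_ideal = RT/V_m = (8.314)(525.2)/1.910 = 2286.13 kPa
vdW: P = RT/(V_m − b) − a/V_m² = 4366.51/1.85639 − 622.3/3.64810 = 2352.15 − 170.582 = 2181.57 kPa
Ratio = 2181.57/2286.13 = 0.9543

P_vdW / P_ideal ≈ 0.9543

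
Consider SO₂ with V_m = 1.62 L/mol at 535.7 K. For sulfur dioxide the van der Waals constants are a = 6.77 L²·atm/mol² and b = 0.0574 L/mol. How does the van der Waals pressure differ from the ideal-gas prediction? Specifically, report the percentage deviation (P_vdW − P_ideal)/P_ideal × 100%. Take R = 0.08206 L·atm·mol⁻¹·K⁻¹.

-5.83 %

Ideal: P_ideal = RT/V_m = (0.08206)(535.7)/1.62 = 27.1355 atm
vdW: P = RT/(V_m − b) − a/V_m² = 43.9595/1.56260 − 6.77/2.62440 = 28.1323 − 2.57964 = 25.5527 atm
% deviation = (25.5527 − 27.1355)/27.1355 × 100% = -5.83%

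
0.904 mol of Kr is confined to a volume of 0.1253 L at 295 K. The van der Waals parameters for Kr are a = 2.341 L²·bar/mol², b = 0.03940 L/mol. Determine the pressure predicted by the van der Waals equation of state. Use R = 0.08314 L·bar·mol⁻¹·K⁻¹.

P ≈ 125.4 bar

P = nRT/(V − nb) − a n²/V²
nRT/(V − nb) = (0.904)(0.08314)(295)/(0.1253 − 0.904×0.03940) = 22.172/0.089682 = 247.23 bar
a n²/V² = (2.341)(0.904)²/(0.1253)² = 121.85 bar
P = 247.23 − 121.85 = 125.4 bar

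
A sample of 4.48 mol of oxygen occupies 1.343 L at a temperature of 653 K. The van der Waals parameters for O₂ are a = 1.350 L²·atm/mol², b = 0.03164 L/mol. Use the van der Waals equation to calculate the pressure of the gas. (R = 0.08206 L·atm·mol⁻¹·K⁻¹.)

P = nRT/(V − nb) − a n²/V²
nRT/(V − nb) = (4.48)(0.08206)(653)/(1.343 − 4.48×0.03164) = 240.06/1.2013 = 199.83 atm
a n²/V² = (1.350)(4.48)²/(1.343)² = 15.022 atm
P = 199.83 − 15.022 = 184.8 atm

P ≈ 184.8 atm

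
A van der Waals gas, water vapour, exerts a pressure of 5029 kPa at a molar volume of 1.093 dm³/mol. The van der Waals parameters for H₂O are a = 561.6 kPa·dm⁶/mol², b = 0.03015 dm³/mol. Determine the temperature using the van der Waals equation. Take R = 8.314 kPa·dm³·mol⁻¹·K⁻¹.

T = (P + a/V_m²)(V_m − b)/R
P + a/V_m² = 5029 + 561.6/(1.093)² = 5499.1 kPa
V_m − b = 1.093 − 0.03015 = 1.0629 dm³/mol
T = (5499.1)(1.0629)/8.314 = 703.0 K

T ≈ 703.0 K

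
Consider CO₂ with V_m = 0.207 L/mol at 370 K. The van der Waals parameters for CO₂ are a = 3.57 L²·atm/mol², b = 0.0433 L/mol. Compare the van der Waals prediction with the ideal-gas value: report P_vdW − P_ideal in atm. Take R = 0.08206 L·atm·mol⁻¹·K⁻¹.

Ideal: P_ideal = RT/V_m = (0.08206)(370)/0.207 = 146.677 atm
vdW: P = RT/(V_m − b) − a/V_m² = 30.3622/0.163700 − 3.57/0.0428490 = 185.475 − 83.3158 = 102.159 atm
ΔP = 102.159 − 146.677 = -44.52 atm

ΔP ≈ -44.52 atm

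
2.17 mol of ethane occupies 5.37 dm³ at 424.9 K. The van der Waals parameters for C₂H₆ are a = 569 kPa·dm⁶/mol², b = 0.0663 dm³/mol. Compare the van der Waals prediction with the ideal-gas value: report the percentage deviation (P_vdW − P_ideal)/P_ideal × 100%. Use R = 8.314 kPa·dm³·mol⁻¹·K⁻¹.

-3.76 %

Ideal: P_ideal = nRT/V = (2.17)(8.314)(424.9)/5.37 = 1427.52 kPa
vdW: P = nRT/(V − nb) − a n²/V² = 7665.78/5.22613 − 2679.36/28.8369 = 1466.82 − 92.9143 = 1373.91 kPa
% deviation = (1373.91 − 1427.52)/1427.52 × 100% = -3.76%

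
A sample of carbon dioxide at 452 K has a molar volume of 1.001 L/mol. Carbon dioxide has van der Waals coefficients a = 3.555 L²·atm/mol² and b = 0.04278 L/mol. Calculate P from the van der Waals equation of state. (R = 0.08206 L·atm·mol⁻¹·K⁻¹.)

P ≈ 35.16 atm

P = RT/(V_m − b) − a/V_m²
RT/(V_m − b) = (0.08206)(452)/(1.001 − 0.04278) = 37.091/0.95822 = 38.708 atm
a/V_m² = 3.555/(1.001)² = 3.5479 atm
P = 38.708 − 3.5479 = 35.16 atm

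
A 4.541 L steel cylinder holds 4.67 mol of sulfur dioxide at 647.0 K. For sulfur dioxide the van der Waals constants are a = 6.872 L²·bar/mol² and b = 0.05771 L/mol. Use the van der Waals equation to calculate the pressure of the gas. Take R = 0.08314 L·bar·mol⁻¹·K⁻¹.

P = nRT/(V − nb) − a n²/V²
nRT/(V − nb) = (4.67)(0.08314)(647.0)/(4.541 − 4.67×0.05771) = 251.21/4.2715 = 58.811 bar
a n²/V² = (6.872)(4.67)²/(4.541)² = 7.2680 bar
P = 58.811 − 7.2680 = 51.54 bar

P ≈ 51.54 bar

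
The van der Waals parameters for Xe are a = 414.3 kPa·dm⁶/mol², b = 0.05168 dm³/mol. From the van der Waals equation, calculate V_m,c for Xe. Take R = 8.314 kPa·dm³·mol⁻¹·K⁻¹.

For a van der Waals gas, V_m,c = 3b.
V_m,c = 3×0.05168 = 0.1550 dm³/mol

V_m,c ≈ 0.1550 dm³/mol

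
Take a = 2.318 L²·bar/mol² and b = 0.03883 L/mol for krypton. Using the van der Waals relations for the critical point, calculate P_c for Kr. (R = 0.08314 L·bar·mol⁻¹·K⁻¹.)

P_c ≈ 56.94 bar

For a van der Waals gas, P_c = a/(27b²).
P_c = 2.318/(27×(0.03883)²) = 2.318/0.040710 = 56.94 bar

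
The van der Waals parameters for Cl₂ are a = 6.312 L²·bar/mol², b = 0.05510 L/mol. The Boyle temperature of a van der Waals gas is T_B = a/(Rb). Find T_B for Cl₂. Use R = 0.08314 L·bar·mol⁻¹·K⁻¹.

T_B ≈ 1378 K

For a van der Waals gas the second virial coefficient B₂ = b − a/(RT) vanishes at T_B = a/(Rb).
T_B = 6.312/(0.08314×0.05510) = 6.312/0.0045810 = 1378 K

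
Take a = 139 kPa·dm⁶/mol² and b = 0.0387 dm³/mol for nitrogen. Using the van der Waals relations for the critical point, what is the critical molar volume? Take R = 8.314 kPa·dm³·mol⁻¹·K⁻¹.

V_m,c ≈ 0.1161 dm³/mol

For a van der Waals gas, V_m,c = 3b.
V_m,c = 3×0.0387 = 0.1161 dm³/mol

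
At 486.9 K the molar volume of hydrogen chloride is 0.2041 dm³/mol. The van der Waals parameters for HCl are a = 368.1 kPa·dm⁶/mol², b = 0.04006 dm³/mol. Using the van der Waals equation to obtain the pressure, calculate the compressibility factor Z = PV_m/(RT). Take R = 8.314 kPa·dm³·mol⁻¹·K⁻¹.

Z ≈ 0.7987

P = RT/(V_m − b) − a/V_m² = (8.314)(486.9)/(0.2041 − 0.04006) − 368.1/(0.2041)²
  = 4048.1/0.16404 − 8836.5 = 24678 − 8836.5 = 15842 kPa
Z = PV_m/(RT) = (15842)(0.2041)/((8.314)(486.9)) = 3233.4/4048.1 = 0.7987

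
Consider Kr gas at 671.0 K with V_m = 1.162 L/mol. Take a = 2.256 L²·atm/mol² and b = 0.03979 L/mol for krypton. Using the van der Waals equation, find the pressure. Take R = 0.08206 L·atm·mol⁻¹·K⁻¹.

P = RT/(V_m − b) − a/V_m²
RT/(V_m − b) = (0.08206)(671.0)/(1.162 − 0.03979) = 55.062/1.1222 = 49.066 atm
a/V_m² = 2.256/(1.162)² = 1.6708 atm
P = 49.066 − 1.6708 = 47.40 atm

P ≈ 47.40 atm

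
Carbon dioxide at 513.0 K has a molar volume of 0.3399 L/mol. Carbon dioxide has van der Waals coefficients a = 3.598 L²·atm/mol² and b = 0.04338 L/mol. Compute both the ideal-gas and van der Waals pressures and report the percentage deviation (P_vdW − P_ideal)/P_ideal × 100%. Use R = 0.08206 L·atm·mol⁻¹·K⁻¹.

Ideal: P_ideal = RT/V_m = (0.08206)(513.0)/0.3399 = 123.850 atm
vdW: P = RT/(V_m − b) − a/V_m² = 42.0968/0.296520 − 3.598/0.115532 = 141.970 − 31.1429 = 110.827 atm
% deviation = (110.827 − 123.850)/123.850 × 100% = -10.52%

-10.52 %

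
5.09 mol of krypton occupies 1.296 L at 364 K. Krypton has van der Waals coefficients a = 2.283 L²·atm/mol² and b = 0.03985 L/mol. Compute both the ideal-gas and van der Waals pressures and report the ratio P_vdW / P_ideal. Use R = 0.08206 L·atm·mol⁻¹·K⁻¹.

Ideal: P_ideal = nRT/V = (5.09)(0.08206)(364)/1.296 = 117.313 atm
vdW: P = nRT/(V − nb) − a n²/V² = 152.037/1.09316 − 59.1482/1.67962 = 139.080 − 35.2152 = 103.865 atm
Ratio = 103.865/117.313 = 0.8854

P_vdW / P_ideal ≈ 0.8854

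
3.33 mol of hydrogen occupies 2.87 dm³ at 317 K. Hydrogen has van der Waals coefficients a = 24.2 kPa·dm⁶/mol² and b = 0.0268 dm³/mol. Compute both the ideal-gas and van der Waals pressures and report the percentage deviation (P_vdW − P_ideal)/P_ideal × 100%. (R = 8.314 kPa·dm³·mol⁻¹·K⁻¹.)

Ideal: P_ideal = nRT/V = (3.33)(8.314)(317)/2.87 = 3057.96 kPa
vdW: P = nRT/(V − nb) − a n²/V² = 8776.34/2.78076 − 268.351/8.23690 = 3156.09 − 32.5791 = 3123.51 kPa
% deviation = (3123.51 − 3057.96)/3057.96 × 100% = 2.14%

2.14 %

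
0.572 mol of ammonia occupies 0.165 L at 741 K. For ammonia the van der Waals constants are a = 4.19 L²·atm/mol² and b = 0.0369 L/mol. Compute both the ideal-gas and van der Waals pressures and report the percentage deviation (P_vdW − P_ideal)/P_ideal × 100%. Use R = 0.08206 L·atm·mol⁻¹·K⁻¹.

-9.22 %

Ideal: P_ideal = nRT/V = (0.572)(0.08206)(741)/0.165 = 210.796 atm
vdW: P = nRT/(V − nb) − a n²/V² = 34.7813/0.143893 − 1.37090/0.0272250 = 241.716 − 50.3545 = 191.362 atm
% deviation = (191.362 − 210.796)/210.796 × 100% = -9.22%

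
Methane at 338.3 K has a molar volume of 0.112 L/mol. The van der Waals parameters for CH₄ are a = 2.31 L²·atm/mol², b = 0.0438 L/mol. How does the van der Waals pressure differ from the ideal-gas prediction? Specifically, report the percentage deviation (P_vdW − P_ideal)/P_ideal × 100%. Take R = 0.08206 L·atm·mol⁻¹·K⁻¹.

Ideal: P_ideal = RT/V_m = (0.08206)(338.3)/0.112 = 247.865 atm
vdW: P = RT/(V_m − b) − a/V_m² = 27.7609/0.0682000 − 2.31/0.0125440 = 407.051 − 184.152 = 222.899 atm
% deviation = (222.899 − 247.865)/247.865 × 100% = -10.07%

-10.07 %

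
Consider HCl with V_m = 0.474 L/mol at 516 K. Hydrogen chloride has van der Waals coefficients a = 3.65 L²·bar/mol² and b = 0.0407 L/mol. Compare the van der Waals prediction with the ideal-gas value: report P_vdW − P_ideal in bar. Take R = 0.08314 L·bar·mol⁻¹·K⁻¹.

Ideal: P_ideal = RT/V_m = (0.08314)(516)/0.474 = 90.5068 bar
vdW: P = RT/(V_m − b) − a/V_m² = 42.9002/0.433300 − 3.65/0.224676 = 99.0081 − 16.2456 = 82.7625 bar
ΔP = 82.7625 − 90.5068 = -7.744 bar

ΔP ≈ -7.744 bar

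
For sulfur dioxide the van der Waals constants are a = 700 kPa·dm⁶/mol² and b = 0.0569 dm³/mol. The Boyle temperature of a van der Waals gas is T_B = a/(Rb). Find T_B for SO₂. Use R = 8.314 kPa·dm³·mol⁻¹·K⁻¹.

For a van der Waals gas the second virial coefficient B₂ = b − a/(RT) vanishes at T_B = a/(Rb).
T_B = 700/(8.314×0.0569) = 700/0.47307 = 1480 K

T_B ≈ 1480 K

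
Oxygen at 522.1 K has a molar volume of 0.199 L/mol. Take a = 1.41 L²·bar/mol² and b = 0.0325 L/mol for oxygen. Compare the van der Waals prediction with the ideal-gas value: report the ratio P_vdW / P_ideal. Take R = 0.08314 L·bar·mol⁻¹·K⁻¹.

P_vdW / P_ideal ≈ 1.032

Ideal: P_ideal = RT/V_m = (0.08314)(522.1)/0.199 = 218.128 bar
vdW: P = RT/(V_m − b) − a/V_m² = 43.4074/0.166500 − 1.41/0.0396010 = 260.705 − 35.6052 = 225.100 bar
Ratio = 225.100/218.128 = 1.032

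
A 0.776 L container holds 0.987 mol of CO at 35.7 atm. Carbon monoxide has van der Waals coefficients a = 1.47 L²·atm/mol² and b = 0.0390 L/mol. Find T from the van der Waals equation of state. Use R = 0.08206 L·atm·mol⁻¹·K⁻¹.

T ≈ 346.7 K

T = (P + a n²/V²)(V − nb)/(nR)
P + a n²/V² = 35.7 + (1.47)(0.987)²/(0.776)² = 38.078 atm
V − nb = 0.776 − (0.987)(0.0390) = 0.73751 L
T = (38.078)(0.73751)/((0.987)(0.08206)) = 346.7 K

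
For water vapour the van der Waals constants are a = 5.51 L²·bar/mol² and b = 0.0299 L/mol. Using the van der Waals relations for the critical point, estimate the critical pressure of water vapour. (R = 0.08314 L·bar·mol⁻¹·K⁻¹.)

For a van der Waals gas, P_c = a/(27b²).
P_c = 5.51/(27×(0.0299)²) = 5.51/0.024138 = 228.3 bar

P_c ≈ 228.3 bar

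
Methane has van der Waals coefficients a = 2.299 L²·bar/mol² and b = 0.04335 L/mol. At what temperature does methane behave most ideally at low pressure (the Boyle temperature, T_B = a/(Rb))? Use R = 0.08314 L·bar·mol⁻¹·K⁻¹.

T_B ≈ 637.9 K

For a van der Waals gas the second virial coefficient B₂ = b − a/(RT) vanishes at T_B = a/(Rb).
T_B = 2.299/(0.08314×0.04335) = 2.299/0.0036041 = 637.9 K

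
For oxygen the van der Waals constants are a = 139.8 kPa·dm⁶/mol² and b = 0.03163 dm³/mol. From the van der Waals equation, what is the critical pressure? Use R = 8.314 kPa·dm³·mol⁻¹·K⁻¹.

For a van der Waals gas, P_c = a/(27b²).
P_c = 139.8/(27×(0.03163)²) = 139.8/0.027012 = 5175 kPa

P_c ≈ 5175 kPa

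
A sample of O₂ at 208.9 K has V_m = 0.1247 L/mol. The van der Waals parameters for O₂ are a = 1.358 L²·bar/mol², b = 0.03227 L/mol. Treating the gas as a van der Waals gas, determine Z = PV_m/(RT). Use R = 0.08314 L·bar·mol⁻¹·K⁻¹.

Z ≈ 0.7221

P = RT/(V_m − b) − a/V_m² = (0.08314)(208.9)/(0.1247 − 0.03227) − 1.358/(0.1247)²
  = 17.368/0.092430 − 87.331 = 187.90 − 87.331 = 100.57 bar
Z = PV_m/(RT) = (100.57)(0.1247)/((0.08314)(208.9)) = 12.541/17.368 = 0.7221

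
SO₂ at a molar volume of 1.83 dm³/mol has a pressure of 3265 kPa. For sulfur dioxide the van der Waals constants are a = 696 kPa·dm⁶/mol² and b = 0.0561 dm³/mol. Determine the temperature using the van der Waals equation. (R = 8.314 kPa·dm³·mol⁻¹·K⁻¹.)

T = (P + a/V_m²)(V_m − b)/R
P + a/V_m² = 3265 + 696/(1.83)² = 3472.8 kPa
V_m − b = 1.83 − 0.0561 = 1.7739 dm³/mol
T = (3472.8)(1.7739)/8.314 = 741.0 K

T ≈ 741.0 K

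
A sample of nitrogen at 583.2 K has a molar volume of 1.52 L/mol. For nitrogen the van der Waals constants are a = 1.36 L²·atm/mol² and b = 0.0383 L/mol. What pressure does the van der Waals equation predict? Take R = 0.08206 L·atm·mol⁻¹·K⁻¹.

P = RT/(V_m − b) − a/V_m²
RT/(V_m − b) = (0.08206)(583.2)/(1.52 − 0.0383) = 47.857/1.4817 = 32.299 atm
a/V_m² = 1.36/(1.52)² = 0.58864 atm
P = 32.299 − 0.58864 = 31.71 atm

P ≈ 31.71 atm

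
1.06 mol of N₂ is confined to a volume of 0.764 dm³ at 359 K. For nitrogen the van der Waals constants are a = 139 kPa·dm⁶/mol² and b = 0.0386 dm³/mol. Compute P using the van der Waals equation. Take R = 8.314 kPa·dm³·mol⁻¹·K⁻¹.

P ≈ 4108 kPa

P = nRT/(V − nb) − a n²/V²
nRT/(V − nb) = (1.06)(8.314)(359)/(0.764 − 1.06×0.0386) = 3163.8/0.72308 = 4375.4 kPa
a n²/V² = (139)(1.06)²/(0.764)² = 267.57 kPa
P = 4375.4 − 267.57 = 4108 kPa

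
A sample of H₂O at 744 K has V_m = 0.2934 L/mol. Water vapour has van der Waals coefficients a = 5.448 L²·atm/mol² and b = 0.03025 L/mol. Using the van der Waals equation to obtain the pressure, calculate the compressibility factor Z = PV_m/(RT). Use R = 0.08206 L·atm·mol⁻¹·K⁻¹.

Z ≈ 0.8108

P = RT/(V_m − b) − a/V_m² = (0.08206)(744)/(0.2934 − 0.03025) − 5.448/(0.2934)²
  = 61.053/0.26315 − 63.287 = 232.01 − 63.287 = 168.72 atm
Z = PV_m/(RT) = (168.72)(0.2934)/((0.08206)(744)) = 49.502/61.053 = 0.8108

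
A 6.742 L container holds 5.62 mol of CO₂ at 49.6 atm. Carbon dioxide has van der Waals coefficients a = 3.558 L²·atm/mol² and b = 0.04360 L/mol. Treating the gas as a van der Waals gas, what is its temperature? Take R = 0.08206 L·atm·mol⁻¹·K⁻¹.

T = (P + a n²/V²)(V − nb)/(nR)
P + a n²/V² = 49.6 + (3.558)(5.62)²/(6.742)² = 52.072 atm
V − nb = 6.742 − (5.62)(0.04360) = 6.4970 L
T = (52.072)(6.4970)/((5.62)(0.08206)) = 733.6 K

T ≈ 733.6 K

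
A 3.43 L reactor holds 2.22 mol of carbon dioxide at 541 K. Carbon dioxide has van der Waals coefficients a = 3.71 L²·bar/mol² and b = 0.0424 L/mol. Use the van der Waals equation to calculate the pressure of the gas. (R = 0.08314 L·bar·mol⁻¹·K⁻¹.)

P ≈ 28.38 bar

P = nRT/(V − nb) − a n²/V²
nRT/(V − nb) = (2.22)(0.08314)(541)/(3.43 − 2.22×0.0424) = 99.853/3.3359 = 29.933 bar
a n²/V² = (3.71)(2.22)²/(3.43)² = 1.5541 bar
P = 29.933 − 1.5541 = 28.38 bar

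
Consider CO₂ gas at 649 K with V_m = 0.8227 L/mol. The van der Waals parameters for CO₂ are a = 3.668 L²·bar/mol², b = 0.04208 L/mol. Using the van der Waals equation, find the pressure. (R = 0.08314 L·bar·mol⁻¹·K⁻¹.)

P ≈ 63.70 bar

P = RT/(V_m − b) − a/V_m²
RT/(V_m − b) = (0.08314)(649)/(0.8227 − 0.04208) = 53.958/0.78062 = 69.122 bar
a/V_m² = 3.668/(0.8227)² = 5.4193 bar
P = 69.122 − 5.4193 = 63.70 bar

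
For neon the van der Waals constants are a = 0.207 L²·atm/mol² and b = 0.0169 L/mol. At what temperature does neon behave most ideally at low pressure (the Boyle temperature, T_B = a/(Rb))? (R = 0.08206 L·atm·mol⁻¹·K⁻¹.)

T_B ≈ 149.3 K

For a van der Waals gas the second virial coefficient B₂ = b − a/(RT) vanishes at T_B = a/(Rb).
T_B = 0.207/(0.08206×0.0169) = 0.207/0.0013868 = 149.3 K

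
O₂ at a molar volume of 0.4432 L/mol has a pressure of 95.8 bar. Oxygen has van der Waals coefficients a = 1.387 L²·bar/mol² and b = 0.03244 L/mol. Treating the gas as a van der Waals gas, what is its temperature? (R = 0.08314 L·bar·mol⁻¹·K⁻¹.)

T ≈ 508.2 K

T = (P + a/V_m²)(V_m − b)/R
P + a/V_m² = 95.8 + 1.387/(0.4432)² = 102.86 bar
V_m − b = 0.4432 − 0.03244 = 0.41076 L/mol
T = (102.86)(0.41076)/0.08314 = 508.2 K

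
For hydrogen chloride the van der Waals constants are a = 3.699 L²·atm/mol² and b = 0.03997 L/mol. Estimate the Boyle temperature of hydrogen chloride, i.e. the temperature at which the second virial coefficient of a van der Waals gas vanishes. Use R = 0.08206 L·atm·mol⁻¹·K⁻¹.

T_B ≈ 1128 K

For a van der Waals gas the second virial coefficient B₂ = b − a/(RT) vanishes at T_B = a/(Rb).
T_B = 3.699/(0.08206×0.03997) = 3.699/0.0032799 = 1128 K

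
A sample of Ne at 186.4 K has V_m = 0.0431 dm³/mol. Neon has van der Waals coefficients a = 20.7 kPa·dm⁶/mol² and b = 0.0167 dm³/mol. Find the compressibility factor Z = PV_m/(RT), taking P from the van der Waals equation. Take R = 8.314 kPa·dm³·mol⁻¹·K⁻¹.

P = RT/(V_m − b) − a/V_m² = (8.314)(186.4)/(0.0431 − 0.0167) − 20.7/(0.0431)²
  = 1549.7/0.026400 − 11143 = 58701 − 11143 = 47558 kPa
Z = PV_m/(RT) = (47558)(0.0431)/((8.314)(186.4)) = 2049.7/1549.7 = 1.323

Z ≈ 1.323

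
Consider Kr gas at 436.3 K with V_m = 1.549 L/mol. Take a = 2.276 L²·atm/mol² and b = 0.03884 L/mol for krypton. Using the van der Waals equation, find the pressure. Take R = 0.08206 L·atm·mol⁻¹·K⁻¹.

P ≈ 22.76 atm

P = RT/(V_m − b) − a/V_m²
RT/(V_m − b) = (0.08206)(436.3)/(1.549 − 0.03884) = 35.803/1.5102 = 23.707 atm
a/V_m² = 2.276/(1.549)² = 0.94857 atm
P = 23.707 − 0.94857 = 22.76 atm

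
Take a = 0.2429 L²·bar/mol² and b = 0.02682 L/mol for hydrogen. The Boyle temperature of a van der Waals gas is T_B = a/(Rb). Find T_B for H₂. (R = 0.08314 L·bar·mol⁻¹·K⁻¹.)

T_B ≈ 108.9 K

For a van der Waals gas the second virial coefficient B₂ = b − a/(RT) vanishes at T_B = a/(Rb).
T_B = 0.2429/(0.08314×0.02682) = 0.2429/0.0022298 = 108.9 K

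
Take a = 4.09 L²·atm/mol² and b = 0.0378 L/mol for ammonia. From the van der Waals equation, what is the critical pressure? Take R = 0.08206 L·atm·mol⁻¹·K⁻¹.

For a van der Waals gas, P_c = a/(27b²).
P_c = 4.09/(27×(0.0378)²) = 4.09/0.038579 = 106.0 atm

P_c ≈ 106.0 atm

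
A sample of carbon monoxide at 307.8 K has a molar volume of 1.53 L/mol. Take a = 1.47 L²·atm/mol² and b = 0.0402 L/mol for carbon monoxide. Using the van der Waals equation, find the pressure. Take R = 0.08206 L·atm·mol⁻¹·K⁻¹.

P = RT/(V_m − b) − a/V_m²
RT/(V_m − b) = (0.08206)(307.8)/(1.53 − 0.0402) = 25.258/1.4898 = 16.954 atm
a/V_m² = 1.47/(1.53)² = 0.62796 atm
P = 16.954 − 0.62796 = 16.33 atm

P ≈ 16.33 atm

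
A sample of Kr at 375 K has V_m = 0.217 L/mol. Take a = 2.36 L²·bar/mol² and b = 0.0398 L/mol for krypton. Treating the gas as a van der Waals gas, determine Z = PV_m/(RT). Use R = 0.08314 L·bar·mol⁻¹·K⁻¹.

Z ≈ 0.8758

P = RT/(V_m − b) − a/V_m² = (0.08314)(375)/(0.217 − 0.0398) − 2.36/(0.217)²
  = 31.178/0.17720 − 50.118 = 175.95 − 50.118 = 125.83 bar
Z = PV_m/(RT) = (125.83)(0.217)/((0.08314)(375)) = 27.305/31.178 = 0.8758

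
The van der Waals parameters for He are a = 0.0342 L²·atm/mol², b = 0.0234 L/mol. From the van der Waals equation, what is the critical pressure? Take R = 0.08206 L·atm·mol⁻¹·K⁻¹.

P_c ≈ 2.313 atm

For a van der Waals gas, P_c = a/(27b²).
P_c = 0.0342/(27×(0.0234)²) = 0.0342/0.014784 = 2.313 atm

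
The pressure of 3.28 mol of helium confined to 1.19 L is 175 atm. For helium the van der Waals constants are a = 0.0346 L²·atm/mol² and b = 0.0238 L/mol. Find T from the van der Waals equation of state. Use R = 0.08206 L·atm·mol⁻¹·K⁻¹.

T ≈ 724.0 K

T = (P + a n²/V²)(V − nb)/(nR)
P + a n²/V² = 175 + (0.0346)(3.28)²/(1.19)² = 175.26 atm
V − nb = 1.19 − (3.28)(0.0238) = 1.1119 L
T = (175.26)(1.1119)/((3.28)(0.08206)) = 724.0 K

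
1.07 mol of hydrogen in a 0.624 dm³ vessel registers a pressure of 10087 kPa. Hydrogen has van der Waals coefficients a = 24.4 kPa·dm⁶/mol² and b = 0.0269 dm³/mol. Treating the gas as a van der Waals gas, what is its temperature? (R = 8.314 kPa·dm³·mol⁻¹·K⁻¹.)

T = (P + a n²/V²)(V − nb)/(nR)
P + a n²/V² = 10087 + (24.4)(1.07)²/(0.624)² = 10159 kPa
V − nb = 0.624 − (1.07)(0.0269) = 0.59522 dm³
T = (10159)(0.59522)/((1.07)(8.314)) = 679.7 K

T ≈ 679.7 K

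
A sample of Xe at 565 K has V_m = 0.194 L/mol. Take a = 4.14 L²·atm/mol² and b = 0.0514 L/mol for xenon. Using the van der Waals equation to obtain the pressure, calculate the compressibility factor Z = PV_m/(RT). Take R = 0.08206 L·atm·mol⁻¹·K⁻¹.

P = RT/(V_m − b) − a/V_m² = (0.08206)(565)/(0.194 − 0.0514) − 4.14/(0.194)²
  = 46.364/0.14260 − 110.00 = 325.13 − 110.00 = 215.13 atm
Z = PV_m/(RT) = (215.13)(0.194)/((0.08206)(565)) = 41.735/46.364 = 0.9002

Z ≈ 0.9002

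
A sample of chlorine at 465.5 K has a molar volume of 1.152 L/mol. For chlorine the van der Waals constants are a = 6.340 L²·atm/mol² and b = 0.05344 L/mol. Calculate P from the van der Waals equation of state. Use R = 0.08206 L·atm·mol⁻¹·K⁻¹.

P = RT/(V_m − b) − a/V_m²
RT/(V_m − b) = (0.08206)(465.5)/(1.152 − 0.05344) = 38.199/1.0986 = 34.771 atm
a/V_m² = 6.340/(1.152)² = 4.7773 atm
P = 34.771 − 4.7773 = 29.99 atm

P ≈ 29.99 atm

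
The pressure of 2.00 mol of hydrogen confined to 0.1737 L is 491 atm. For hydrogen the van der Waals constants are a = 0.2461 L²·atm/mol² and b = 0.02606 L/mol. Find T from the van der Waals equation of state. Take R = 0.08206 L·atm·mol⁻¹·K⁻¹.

T = (P + a n²/V²)(V − nb)/(nR)
P + a n²/V² = 491 + (0.2461)(2.00)²/(0.1737)² = 523.63 atm
V − nb = 0.1737 − (2.00)(0.02606) = 0.12158 L
T = (523.63)(0.12158)/((2.00)(0.08206)) = 387.9 K

T ≈ 387.9 K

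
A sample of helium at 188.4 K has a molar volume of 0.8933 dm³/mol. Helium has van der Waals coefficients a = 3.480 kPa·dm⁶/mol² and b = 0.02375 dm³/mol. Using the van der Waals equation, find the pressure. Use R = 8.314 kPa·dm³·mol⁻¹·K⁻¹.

P = RT/(V_m − b) − a/V_m²
RT/(V_m − b) = (8.314)(188.4)/(0.8933 − 0.02375) = 1566.4/0.86955 = 1801.4 kPa
a/V_m² = 3.480/(0.8933)² = 4.3610 kPa
P = 1801.4 − 4.3610 = 1797 kPa

P ≈ 1797 kPa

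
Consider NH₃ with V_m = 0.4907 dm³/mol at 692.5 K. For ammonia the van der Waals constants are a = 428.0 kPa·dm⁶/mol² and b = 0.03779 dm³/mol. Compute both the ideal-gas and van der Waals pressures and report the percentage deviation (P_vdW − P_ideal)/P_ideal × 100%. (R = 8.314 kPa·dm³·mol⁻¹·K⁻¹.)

Ideal: P_ideal = RT/V_m = (8.314)(692.5)/0.4907 = 11733.1 kPa
vdW: P = RT/(V_m − b) − a/V_m² = 5757.45/0.452910 − 428.0/0.240786 = 12712.1 − 1777.51 = 10934.6 kPa
% deviation = (10934.6 − 11733.1)/11733.1 × 100% = -6.81%

-6.81 %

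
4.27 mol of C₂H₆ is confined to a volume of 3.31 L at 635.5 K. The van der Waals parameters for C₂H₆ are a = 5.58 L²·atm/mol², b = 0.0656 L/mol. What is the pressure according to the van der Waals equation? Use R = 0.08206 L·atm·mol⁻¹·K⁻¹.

P ≈ 64.21 atm

P = nRT/(V − nb) − a n²/V²
nRT/(V − nb) = (4.27)(0.08206)(635.5)/(3.31 − 4.27×0.0656) = 222.68/3.0299 = 73.494 atm
a n²/V² = (5.58)(4.27)²/(3.31)² = 9.2861 atm
P = 73.494 − 9.2861 = 64.21 atm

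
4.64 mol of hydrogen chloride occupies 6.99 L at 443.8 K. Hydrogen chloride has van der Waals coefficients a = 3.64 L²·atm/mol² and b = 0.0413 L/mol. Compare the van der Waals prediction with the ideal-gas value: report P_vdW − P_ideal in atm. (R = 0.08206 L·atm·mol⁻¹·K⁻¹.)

ΔP ≈ -0.922 atm

Ideal: P_ideal = nRT/V = (4.64)(0.08206)(443.8)/6.99 = 24.1746 atm
vdW: P = nRT/(V − nb) − a n²/V² = 168.981/6.79837 − 78.3677/48.8601 = 24.8561 − 1.60392 = 23.2522 atm
ΔP = 23.2522 − 24.1746 = -0.922 atm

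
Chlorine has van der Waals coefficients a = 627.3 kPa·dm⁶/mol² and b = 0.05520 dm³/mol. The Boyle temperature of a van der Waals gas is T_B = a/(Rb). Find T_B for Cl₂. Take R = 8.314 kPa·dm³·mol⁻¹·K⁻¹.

For a van der Waals gas the second virial coefficient B₂ = b − a/(RT) vanishes at T_B = a/(Rb).
T_B = 627.3/(8.314×0.05520) = 627.3/0.45893 = 1367 K

T_B ≈ 1367 K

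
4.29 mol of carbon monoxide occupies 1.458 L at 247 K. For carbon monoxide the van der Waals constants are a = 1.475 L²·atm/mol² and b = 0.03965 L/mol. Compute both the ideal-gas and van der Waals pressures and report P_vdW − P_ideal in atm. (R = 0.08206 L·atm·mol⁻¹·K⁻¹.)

Ideal: P_ideal = nRT/V = (4.29)(0.08206)(247)/1.458 = 59.6387 atm
vdW: P = nRT/(V − nb) − a n²/V² = 86.9532/1.28790 − 27.1460/2.12576 = 67.5155 − 12.7700 = 54.7455 atm
ΔP = 54.7455 − 59.6387 = -4.893 atm

ΔP ≈ -4.893 atm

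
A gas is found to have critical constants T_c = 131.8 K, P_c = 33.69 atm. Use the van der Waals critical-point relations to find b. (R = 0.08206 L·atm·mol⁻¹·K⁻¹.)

b ≈ 0.04013 L/mol

From T_c = 8a/(27Rb) and P_c = a/(27b²): b = R T_c/(8 P_c).
b = (0.08206)(131.8)/(8×33.69) = 10.816/269.52 = 0.04013 L/mol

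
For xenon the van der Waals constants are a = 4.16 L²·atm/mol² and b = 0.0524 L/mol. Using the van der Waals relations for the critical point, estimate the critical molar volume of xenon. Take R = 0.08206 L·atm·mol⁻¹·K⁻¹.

For a van der Waals gas, V_m,c = 3b.
V_m,c = 3×0.0524 = 0.1572 L/mol

V_m,c ≈ 0.1572 L/mol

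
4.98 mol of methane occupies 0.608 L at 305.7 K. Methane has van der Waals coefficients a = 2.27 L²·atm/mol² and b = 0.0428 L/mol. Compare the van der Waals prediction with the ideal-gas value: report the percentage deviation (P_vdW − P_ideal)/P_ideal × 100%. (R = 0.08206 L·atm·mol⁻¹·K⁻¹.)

Ideal: P_ideal = nRT/V = (4.98)(0.08206)(305.7)/0.608 = 205.472 atm
vdW: P = nRT/(V − nb) − a n²/V² = 124.927/0.394856 − 56.2969/0.369664 = 316.386 − 152.292 = 164.094 atm
% deviation = (164.094 − 205.472)/205.472 × 100% = -20.14%

-20.14 %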